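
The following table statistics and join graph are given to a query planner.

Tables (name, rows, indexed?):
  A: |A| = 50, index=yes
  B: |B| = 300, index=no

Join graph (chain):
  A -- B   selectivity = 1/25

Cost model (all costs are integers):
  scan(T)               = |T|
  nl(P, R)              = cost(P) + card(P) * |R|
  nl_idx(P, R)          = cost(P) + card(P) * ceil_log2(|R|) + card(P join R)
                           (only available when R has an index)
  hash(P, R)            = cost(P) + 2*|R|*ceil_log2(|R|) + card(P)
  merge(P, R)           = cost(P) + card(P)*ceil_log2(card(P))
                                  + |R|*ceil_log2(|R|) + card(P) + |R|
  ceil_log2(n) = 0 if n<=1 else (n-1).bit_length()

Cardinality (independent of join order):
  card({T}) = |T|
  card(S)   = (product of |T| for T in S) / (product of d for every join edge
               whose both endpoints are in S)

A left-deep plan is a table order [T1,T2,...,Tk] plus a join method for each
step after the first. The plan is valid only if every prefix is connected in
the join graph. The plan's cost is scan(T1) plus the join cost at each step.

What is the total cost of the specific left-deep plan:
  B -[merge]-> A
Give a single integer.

step 1: scan B: cost=300, card=300
step 2: join A via merge
    card(P join A) = 300*50/(25) = 600
    cost = 300 + 300*9 + 50*6 + 300 + 50 = 3650

3650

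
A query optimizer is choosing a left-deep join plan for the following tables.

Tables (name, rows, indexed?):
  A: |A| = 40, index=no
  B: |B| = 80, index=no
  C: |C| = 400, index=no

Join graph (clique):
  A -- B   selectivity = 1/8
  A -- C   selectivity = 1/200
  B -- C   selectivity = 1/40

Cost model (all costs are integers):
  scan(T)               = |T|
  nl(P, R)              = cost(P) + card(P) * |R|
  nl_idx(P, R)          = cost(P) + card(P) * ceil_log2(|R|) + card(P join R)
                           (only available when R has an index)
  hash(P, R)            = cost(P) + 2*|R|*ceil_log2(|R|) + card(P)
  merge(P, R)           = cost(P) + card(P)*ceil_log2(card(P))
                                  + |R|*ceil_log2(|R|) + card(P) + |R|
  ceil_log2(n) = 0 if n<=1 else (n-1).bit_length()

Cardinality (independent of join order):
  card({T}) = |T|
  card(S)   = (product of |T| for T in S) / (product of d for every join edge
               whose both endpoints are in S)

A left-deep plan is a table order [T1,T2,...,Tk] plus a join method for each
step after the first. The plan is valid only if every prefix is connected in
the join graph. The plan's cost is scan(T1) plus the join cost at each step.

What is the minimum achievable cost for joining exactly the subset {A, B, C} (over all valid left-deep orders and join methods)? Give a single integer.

Selinger DP over subsets of {A,B,C}:
  {A}: scan cost=40, card=40
  {B}: scan cost=80, card=80
  {C}: scan cost=400, card=400
  {AB}: card=400; try (A,hash)→640, (B,merge)→960, (A,merge)→1000, (B,hash)→1200, (B,nl)→3240, (A,nl)→3280; best=640 via (A,hash)
  {AC}: card=80; try (A,hash)→1280, (C,merge)→4320, (A,merge)→4680, (C,hash)→7280, (C,nl)→16040, (A,nl)→16400; best=1280 via (A,hash)
  {BC}: card=800; try (B,hash)→1920, (C,merge)→4720, (B,merge)→5040, (C,hash)→7360, (C,nl)→32080, (B,nl)→32400; best=1920 via (B,hash)
  {ABC}: card=20; try (B,hash)→2480, (B,merge)→2560, (A,hash)→3200, (B,nl)→7680, (C,hash)→8240, (C,merge)→8640 …(+3); best=2480 via (B,hash)

2480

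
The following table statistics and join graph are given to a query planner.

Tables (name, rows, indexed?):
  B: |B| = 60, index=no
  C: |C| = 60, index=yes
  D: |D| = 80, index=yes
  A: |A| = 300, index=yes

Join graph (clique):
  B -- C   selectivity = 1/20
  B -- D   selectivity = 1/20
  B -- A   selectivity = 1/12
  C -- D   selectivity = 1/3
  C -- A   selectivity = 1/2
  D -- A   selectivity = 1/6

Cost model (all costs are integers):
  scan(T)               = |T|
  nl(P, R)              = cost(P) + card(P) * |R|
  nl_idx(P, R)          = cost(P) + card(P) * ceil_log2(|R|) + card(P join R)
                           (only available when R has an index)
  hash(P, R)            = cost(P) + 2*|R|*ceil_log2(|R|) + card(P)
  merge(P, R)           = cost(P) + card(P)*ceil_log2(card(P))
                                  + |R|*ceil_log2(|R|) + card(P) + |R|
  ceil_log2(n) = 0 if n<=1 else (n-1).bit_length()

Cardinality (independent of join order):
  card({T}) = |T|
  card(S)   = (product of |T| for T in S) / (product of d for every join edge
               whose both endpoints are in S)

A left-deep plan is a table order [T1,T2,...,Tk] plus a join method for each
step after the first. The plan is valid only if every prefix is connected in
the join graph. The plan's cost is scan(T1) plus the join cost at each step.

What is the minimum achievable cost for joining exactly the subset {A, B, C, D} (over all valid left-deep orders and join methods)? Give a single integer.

Selinger DP over subsets of {A,B,C,D}:
  {B}: scan cost=60, card=60
  {C}: scan cost=60, card=60
  {D}: scan cost=80, card=80
  {A}: scan cost=300, card=300
  {BC}: card=180; try (C,nl_idx)→600, (C,hash)→840, (B,hash)→840, (C,merge)→900, (B,merge)→900, (C,nl)→3660 …(+1); best=600 via (C,nl_idx)
  {BD}: card=240; try (D,nl_idx)→720, (B,hash)→880, (D,merge)→1120, (B,merge)→1140, (D,hash)→1240, (D,nl)→4860 …(+1); best=720 via (D,nl_idx)
  {AB}: card=1500; try (B,hash)→1320, (A,nl_idx)→2100, (A,merge)→3480, (B,merge)→3720, (A,hash)→5520, (A,nl)→18060 …(+1); best=1320 via (B,hash)
  {CD}: card=1600; try (C,hash)→880, (D,merge)→1120, (C,merge)→1140, (D,hash)→1240, (D,nl_idx)→2080, (C,nl_idx)→2160 …(+2); best=880 via (C,hash)
  {AC}: card=9000; try (C,hash)→1320, (A,merge)→3480, (C,merge)→3720, (A,hash)→5520, (A,nl_idx)→9600, (C,nl_idx)→11100 …(+2); best=1320 via (C,hash)
  {AD}: card=4000; try (D,hash)→1720, (A,merge)→3720, (D,merge)→3940, (A,nl_idx)→4800, (A,hash)→5560, (D,nl_idx)→6400 …(+2); best=1720 via (D,hash)
  {BCD}: card=240; try (C,hash)→1680, (D,hash)→1900, (D,nl_idx)→2100, (C,nl_idx)→2400, (D,merge)→2860, (B,hash)→3200 …(+5); best=1680 via (C,hash)
  {ABC}: card=2250; try (C,hash)→3540, (A,nl_idx)→4470, (A,merge)→5220, (A,hash)→6180, (B,hash)→11040, (C,nl_idx)→12570 …(+5); best=3540 via (C,hash)
  {ABD}: card=1000; try (A,nl_idx)→3880, (D,hash)→3940, (A,merge)→5880, (A,hash)→6360, (B,hash)→6440, (D,nl_idx)→12820 …(+5); best=3880 via (A,nl_idx)
  {ACD}: card=40000; try (C,hash)→6440, (A,hash)→7880, (D,hash)→11440, (A,merge)→23080, (C,merge)→54140, (A,nl_idx)→55280 …(+6); best=6440 via (C,hash)
  {ABCD}: card=500; try (A,nl_idx)→4340, (C,hash)→5600, (A,merge)→6840, (D,hash)→6910, (A,hash)→7320, (C,nl_idx)→10380 …(+9); best=4340 via (A,nl_idx)

4340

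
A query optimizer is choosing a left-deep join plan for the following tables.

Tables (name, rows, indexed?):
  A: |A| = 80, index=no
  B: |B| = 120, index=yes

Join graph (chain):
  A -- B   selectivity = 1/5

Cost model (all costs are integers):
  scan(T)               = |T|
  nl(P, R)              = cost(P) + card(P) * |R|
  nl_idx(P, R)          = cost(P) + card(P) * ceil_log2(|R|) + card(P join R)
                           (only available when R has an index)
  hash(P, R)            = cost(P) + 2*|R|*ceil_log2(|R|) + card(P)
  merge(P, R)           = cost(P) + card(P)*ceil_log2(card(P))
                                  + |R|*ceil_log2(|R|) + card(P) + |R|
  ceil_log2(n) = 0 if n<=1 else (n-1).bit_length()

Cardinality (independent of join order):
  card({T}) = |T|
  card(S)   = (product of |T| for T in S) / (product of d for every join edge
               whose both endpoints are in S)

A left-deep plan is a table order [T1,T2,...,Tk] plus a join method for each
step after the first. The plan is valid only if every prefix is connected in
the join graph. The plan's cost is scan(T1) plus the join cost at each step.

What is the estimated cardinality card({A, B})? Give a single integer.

Tables in S: A(80), B(120)
Edges inside S: A-B(d=5)
numerator = 80 * 120 = 9600
denominator = 5 = 5
card(S) = 9600 / 5 = 1920

1920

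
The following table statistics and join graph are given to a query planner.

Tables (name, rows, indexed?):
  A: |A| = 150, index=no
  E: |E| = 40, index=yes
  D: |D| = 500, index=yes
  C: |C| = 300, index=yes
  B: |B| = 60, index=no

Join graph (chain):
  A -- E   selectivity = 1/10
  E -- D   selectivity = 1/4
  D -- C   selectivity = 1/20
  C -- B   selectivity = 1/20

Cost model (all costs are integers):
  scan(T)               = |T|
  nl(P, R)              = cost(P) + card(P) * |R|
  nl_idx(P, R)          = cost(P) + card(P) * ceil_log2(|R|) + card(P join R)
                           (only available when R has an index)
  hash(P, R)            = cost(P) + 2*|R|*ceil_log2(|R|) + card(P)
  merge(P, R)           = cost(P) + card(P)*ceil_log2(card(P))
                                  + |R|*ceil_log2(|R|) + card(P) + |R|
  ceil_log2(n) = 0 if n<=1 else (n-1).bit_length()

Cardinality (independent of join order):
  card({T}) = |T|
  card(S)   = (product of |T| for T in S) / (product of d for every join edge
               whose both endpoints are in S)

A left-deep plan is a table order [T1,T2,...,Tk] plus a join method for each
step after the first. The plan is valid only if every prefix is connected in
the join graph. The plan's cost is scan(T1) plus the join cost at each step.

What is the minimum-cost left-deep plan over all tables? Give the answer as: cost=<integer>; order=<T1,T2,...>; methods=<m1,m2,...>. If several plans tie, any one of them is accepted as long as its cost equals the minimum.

cost=261600; order=C,B,D,E,A; methods=hash,hash,hash,hash

Selinger DP (subsets sized 1..n):
  {A}: scan cost=150, card=150
  {E}: scan cost=40, card=40
  {D}: scan cost=500, card=500
  {C}: scan cost=300, card=300
  {B}: scan cost=60, card=60
  {AE}: card=600; try (E,hash)→780, (E,nl_idx)→1650, (A,merge)→1670, (E,merge)→1780, (A,hash)→2480, (A,nl)→6040 …(+1); best=780 via (E,hash)
  {DE}: card=5000; try (E,hash)→1480, (D,merge)→5320, (D,nl_idx)→5400, (E,merge)→5780, (E,nl_idx)→8500, (D,hash)→9080 …(+2); best=1480 via (E,hash)
  {CD}: card=7500; try (C,hash)→6400, (D,merge)→8300, (C,merge)→8500, (D,hash)→9600, (D,nl_idx)→10500, (C,nl_idx)→12500 …(+2); best=6400 via (C,hash)
  {BC}: card=900; try (B,hash)→1320, (C,nl_idx)→1500, (C,merge)→3480, (B,merge)→3720, (C,hash)→5520, (C,nl)→18060 …(+1); best=1320 via (B,hash)
  {ADE}: card=75000; try (A,hash)→8880, (D,hash)→10380, (D,merge)→12380, (A,merge)→72830, (D,nl_idx)→81180, (D,nl)→300780 …(+1); best=8880 via (A,hash)
  {CDE}: card=75000; try (C,hash)→11880, (E,hash)→14380, (C,merge)→74480, (E,merge)→111680, (C,nl_idx)→121480, (E,nl_idx)→126400 …(+2); best=11880 via (C,hash)
  {BCD}: card=22500; try (D,hash)→11220, (B,hash)→14620, (D,merge)→16220, (D,nl_idx)→31920, (B,merge)→111820, (D,nl)→451320 …(+1); best=11220 via (D,hash)
  {ACDE}: card=1125000; try (C,hash)→89280, (A,hash)→89280, (C,merge)→1361880, (A,merge)→1363230, (C,nl_idx)→1808880, (A,nl)→11261880 …(+1); best=89280 via (C,hash)
  {BCDE}: card=225000; try (E,hash)→34200, (B,hash)→87600, (E,nl_idx)→371220, (E,merge)→371500, (E,nl)→911220, (B,merge)→1362300 …(+1); best=34200 via (E,hash)
  {ABCDE}: card=3375000; try (A,hash)→261600, (B,hash)→1215000, (A,merge)→4310550, (B,merge)→24839700, (A,nl)→33784200, (B,nl)→67589280; best=261600 via (A,hash)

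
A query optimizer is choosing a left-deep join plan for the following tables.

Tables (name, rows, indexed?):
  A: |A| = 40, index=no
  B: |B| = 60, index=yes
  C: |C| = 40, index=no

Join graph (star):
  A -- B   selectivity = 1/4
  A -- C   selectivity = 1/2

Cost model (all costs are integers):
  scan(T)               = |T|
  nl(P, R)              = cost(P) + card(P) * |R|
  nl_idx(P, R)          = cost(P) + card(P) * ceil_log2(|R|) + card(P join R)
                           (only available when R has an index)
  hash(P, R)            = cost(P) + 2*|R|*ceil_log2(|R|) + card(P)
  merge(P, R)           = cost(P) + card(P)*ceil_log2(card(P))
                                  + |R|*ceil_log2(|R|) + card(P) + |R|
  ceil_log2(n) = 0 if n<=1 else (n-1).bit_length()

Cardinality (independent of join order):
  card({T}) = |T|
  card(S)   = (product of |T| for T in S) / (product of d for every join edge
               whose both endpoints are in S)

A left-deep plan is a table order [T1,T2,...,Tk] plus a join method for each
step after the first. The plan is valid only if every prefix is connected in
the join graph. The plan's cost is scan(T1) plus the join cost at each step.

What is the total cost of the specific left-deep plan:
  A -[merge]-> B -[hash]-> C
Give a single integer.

1820

step 1: scan A: cost=40, card=40
step 2: join B via merge
    card(P join B) = 40*60/(4) = 600
    cost = 40 + 40*6 + 60*6 + 40 + 60 = 740
step 3: join C via hash
    card(P join C) = 600*40/(2) = 12000
    cost = 740 + 2*40*6 + 600 = 1820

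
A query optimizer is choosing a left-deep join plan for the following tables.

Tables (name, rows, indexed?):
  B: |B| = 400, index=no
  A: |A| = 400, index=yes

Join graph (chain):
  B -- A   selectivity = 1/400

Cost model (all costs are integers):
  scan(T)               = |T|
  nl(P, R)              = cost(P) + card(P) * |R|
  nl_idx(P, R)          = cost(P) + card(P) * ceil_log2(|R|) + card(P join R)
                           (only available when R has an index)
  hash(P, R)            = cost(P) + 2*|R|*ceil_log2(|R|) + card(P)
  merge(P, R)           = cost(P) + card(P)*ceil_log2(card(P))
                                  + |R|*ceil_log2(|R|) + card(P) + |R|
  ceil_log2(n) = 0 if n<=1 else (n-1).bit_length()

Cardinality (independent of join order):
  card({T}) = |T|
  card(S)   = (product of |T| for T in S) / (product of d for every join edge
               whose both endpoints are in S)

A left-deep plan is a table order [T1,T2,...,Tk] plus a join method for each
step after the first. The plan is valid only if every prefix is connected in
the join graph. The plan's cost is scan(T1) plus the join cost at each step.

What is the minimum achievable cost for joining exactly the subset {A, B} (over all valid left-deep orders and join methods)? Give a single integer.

Selinger DP over subsets of {A,B}:
  {B}: scan cost=400, card=400
  {A}: scan cost=400, card=400
  {AB}: card=400; try (A,nl_idx)→4400, (B,hash)→8000, (A,hash)→8000, (B,merge)→8400, (A,merge)→8400, (B,nl)→160400 …(+1); best=4400 via (A,nl_idx)

4400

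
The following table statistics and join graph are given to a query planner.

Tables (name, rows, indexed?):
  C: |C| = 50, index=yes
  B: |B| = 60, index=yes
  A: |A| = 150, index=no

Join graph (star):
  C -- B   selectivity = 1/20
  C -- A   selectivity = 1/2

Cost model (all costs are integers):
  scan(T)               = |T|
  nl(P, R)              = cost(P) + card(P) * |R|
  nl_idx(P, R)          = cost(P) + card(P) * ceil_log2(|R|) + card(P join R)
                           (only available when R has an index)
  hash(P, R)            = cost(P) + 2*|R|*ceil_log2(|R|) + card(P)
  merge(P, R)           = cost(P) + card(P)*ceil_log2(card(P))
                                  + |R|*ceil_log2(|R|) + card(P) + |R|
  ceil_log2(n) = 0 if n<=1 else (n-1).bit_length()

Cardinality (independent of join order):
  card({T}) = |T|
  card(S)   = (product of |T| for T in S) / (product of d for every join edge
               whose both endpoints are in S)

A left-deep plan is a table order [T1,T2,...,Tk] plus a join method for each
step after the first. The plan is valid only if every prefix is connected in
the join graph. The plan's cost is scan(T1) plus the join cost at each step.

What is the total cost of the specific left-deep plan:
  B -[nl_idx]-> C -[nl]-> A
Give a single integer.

23070

step 1: scan B: cost=60, card=60
step 2: join C via nl_idx
    card(P join C) = 60*50/(20) = 150
    cost = 60 + 60*6 + 150 = 570
step 3: join A via nl
    card(P join A) = 150*150/(2) = 11250
    cost = 570 + 150*150 = 23070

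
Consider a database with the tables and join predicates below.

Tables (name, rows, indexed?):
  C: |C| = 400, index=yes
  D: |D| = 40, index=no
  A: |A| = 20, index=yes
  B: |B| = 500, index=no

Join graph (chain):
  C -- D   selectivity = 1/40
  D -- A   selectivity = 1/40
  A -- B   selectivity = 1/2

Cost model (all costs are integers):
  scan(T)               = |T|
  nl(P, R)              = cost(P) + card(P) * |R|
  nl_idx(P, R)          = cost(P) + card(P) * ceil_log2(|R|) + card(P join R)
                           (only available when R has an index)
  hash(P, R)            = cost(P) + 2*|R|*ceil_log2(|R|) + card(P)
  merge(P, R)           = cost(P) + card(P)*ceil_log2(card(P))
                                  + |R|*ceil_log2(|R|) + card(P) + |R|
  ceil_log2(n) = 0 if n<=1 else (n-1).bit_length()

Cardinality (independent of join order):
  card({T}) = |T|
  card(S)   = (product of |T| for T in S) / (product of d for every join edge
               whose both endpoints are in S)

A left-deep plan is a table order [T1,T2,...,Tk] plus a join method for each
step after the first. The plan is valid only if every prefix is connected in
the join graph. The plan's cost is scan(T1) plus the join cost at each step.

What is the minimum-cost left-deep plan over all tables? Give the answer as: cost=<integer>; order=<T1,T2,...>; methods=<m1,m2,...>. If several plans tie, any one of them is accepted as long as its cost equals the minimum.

Selinger DP (subsets sized 1..n):
  {C}: scan cost=400, card=400
  {D}: scan cost=40, card=40
  {A}: scan cost=20, card=20
  {B}: scan cost=500, card=500
  {CD}: card=400; try (C,nl_idx)→800, (D,hash)→1280, (C,merge)→4320, (D,merge)→4680, (C,hash)→7280, (C,nl)→16040 …(+1); best=800 via (C,nl_idx)
  {AD}: card=20; try (A,nl_idx)→260, (A,hash)→280, (D,merge)→420, (A,merge)→440, (D,hash)→520, (D,nl)→820 …(+1); best=260 via (A,nl_idx)
  {AB}: card=5000; try (A,hash)→1200, (B,merge)→5140, (A,merge)→5620, (A,nl_idx)→8000, (B,hash)→9040, (B,nl)→10020 …(+1); best=1200 via (A,hash)
  {ACD}: card=200; try (C,nl_idx)→640, (A,hash)→1400, (A,nl_idx)→3000, (C,merge)→4380, (A,merge)→4920, (C,hash)→7480 …(+2); best=640 via (C,nl_idx)
  {ABD}: card=5000; try (B,merge)→5380, (D,hash)→6680, (B,hash)→9280, (B,nl)→10260, (D,merge)→71480, (D,nl)→201200; best=5380 via (B,merge)
  {ABCD}: card=50000; try (B,merge)→7440, (B,hash)→9840, (C,hash)→17580, (C,merge)→79380, (C,nl_idx)→100380, (B,nl)→100640 …(+1); best=7440 via (B,merge)

cost=7440; order=D,A,C,B; methods=nl_idx,nl_idx,merge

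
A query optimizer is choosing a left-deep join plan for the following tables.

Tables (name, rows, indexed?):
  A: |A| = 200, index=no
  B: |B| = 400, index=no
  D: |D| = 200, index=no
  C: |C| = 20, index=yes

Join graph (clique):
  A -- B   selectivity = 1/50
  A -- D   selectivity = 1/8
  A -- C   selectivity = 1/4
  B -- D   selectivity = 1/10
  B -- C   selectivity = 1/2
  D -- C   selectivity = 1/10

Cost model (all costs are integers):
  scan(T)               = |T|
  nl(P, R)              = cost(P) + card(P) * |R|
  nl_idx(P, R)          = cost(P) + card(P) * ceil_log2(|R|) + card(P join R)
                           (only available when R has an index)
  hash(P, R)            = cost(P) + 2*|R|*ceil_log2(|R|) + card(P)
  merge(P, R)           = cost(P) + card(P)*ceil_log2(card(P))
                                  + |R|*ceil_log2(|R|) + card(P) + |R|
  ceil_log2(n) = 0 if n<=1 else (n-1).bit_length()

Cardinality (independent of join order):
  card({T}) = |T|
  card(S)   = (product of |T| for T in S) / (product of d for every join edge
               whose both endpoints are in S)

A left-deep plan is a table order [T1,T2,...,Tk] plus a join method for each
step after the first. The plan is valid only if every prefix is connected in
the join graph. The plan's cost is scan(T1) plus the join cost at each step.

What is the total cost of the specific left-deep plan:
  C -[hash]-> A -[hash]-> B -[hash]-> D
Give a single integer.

step 1: scan C: cost=20, card=20
step 2: join A via hash
    card(P join A) = 20*200/(4) = 1000
    cost = 20 + 2*200*8 + 20 = 3240
step 3: join B via hash
    card(P join B) = 1000*400/(50*2) = 4000
    cost = 3240 + 2*400*9 + 1000 = 11440
step 4: join D via hash
    card(P join D) = 4000*200/(8*10*10) = 1000
    cost = 11440 + 2*200*8 + 4000 = 18640

18640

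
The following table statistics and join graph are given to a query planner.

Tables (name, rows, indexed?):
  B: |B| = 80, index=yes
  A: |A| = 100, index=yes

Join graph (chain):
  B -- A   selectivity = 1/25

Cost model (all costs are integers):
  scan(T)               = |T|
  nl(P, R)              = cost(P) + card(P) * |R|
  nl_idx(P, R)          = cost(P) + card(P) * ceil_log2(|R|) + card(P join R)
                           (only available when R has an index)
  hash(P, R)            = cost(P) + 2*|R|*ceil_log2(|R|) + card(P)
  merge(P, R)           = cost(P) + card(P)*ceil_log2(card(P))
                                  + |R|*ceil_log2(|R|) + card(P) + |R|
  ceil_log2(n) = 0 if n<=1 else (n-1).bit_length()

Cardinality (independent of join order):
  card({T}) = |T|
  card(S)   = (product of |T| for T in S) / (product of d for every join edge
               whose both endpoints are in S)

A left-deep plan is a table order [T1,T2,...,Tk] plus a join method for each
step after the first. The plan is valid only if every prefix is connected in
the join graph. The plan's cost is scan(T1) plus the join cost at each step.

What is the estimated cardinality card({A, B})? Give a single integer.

320

Tables in S: A(100), B(80)
Edges inside S: B-A(d=25)
numerator = 100 * 80 = 8000
denominator = 25 = 25
card(S) = 8000 / 25 = 320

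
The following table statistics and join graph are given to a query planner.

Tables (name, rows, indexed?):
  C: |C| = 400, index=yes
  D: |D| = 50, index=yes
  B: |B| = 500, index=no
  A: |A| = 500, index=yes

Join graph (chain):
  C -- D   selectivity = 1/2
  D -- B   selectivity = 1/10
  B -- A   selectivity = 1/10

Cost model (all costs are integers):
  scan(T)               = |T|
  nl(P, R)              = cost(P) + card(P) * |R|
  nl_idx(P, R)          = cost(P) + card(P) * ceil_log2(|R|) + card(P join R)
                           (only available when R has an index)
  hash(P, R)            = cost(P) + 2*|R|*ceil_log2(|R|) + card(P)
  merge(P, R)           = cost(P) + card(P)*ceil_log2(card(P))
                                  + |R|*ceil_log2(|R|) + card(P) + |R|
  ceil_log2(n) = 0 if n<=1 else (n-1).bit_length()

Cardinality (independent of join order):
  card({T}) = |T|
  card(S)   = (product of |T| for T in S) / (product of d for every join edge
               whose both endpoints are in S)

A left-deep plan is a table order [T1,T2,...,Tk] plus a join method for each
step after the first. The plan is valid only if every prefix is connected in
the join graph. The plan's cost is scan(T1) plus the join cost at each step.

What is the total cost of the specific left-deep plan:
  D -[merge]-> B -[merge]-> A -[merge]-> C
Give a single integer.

2296900

step 1: scan D: cost=50, card=50
step 2: join B via merge
    card(P join B) = 50*500/(10) = 2500
    cost = 50 + 50*6 + 500*9 + 50 + 500 = 5400
step 3: join A via merge
    card(P join A) = 2500*500/(10) = 125000
    cost = 5400 + 2500*12 + 500*9 + 2500 + 500 = 42900
step 4: join C via merge
    card(P join C) = 125000*400/(2) = 25000000
    cost = 42900 + 125000*17 + 400*9 + 125000 + 400 = 2296900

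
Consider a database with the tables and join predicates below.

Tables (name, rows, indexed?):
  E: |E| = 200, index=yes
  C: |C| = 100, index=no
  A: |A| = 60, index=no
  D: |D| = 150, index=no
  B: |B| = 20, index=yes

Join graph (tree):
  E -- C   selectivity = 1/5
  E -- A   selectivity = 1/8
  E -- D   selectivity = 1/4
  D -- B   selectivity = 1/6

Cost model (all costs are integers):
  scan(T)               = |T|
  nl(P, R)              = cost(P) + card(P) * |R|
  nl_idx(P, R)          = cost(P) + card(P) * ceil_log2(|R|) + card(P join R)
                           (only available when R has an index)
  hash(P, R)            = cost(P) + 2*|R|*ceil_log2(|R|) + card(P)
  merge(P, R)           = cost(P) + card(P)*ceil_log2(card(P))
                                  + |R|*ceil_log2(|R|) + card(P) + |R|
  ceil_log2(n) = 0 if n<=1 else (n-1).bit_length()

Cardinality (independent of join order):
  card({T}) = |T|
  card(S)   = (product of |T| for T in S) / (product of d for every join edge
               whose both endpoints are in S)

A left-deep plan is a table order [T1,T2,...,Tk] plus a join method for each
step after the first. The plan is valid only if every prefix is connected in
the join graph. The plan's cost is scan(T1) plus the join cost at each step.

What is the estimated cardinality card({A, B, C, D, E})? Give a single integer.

Tables in S: A(60), B(20), C(100), D(150), E(200)
Edges inside S: E-C(d=5), E-A(d=8), E-D(d=4), D-B(d=6)
numerator = 60 * 20 * 100 * 150 * 200 = 3600000000
denominator = 5 * 8 * 4 * 6 = 960
card(S) = 3600000000 / 960 = 3750000

3750000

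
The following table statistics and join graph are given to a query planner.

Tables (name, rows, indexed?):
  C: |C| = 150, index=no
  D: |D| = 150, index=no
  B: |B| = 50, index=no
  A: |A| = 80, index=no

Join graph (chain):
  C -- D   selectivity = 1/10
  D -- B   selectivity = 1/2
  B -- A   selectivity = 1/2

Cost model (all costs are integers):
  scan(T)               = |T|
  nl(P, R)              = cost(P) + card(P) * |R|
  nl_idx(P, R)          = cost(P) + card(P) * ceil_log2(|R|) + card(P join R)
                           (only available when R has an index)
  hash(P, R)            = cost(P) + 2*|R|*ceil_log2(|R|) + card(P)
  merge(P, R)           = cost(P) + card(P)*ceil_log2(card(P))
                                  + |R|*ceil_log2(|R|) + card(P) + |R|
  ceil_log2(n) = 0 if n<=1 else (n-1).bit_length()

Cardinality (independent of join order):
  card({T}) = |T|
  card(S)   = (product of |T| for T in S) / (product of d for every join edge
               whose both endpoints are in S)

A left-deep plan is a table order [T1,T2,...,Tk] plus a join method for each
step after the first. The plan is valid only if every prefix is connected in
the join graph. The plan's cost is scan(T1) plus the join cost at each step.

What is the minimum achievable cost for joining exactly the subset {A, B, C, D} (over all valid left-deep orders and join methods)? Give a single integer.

Selinger DP over subsets of {A,B,C,D}:
  {C}: scan cost=150, card=150
  {D}: scan cost=150, card=150
  {B}: scan cost=50, card=50
  {A}: scan cost=80, card=80
  {CD}: card=2250; try (D,hash)→2700, (C,hash)→2700, (D,merge)→2850, (C,merge)→2850, (D,nl)→22650, (C,nl)→22650; best=2700 via (D,hash)
  {BD}: card=3750; try (B,hash)→900, (D,merge)→1750, (B,merge)→1850, (D,hash)→2500, (D,nl)→7550, (B,nl)→7650; best=900 via (B,hash)
  {AB}: card=2000; try (B,hash)→760, (A,merge)→1040, (B,merge)→1070, (A,hash)→1220, (A,nl)→4050, (B,nl)→4080; best=760 via (B,hash)
  {BCD}: card=56250; try (B,hash)→5550, (C,hash)→7050, (B,merge)→32300, (C,merge)→51000, (B,nl)→115200, (C,nl)→563400; best=5550 via (B,hash)
  {ABD}: card=150000; try (D,hash)→5160, (A,hash)→5770, (D,merge)→26110, (A,merge)→50290, (D,nl)→300760, (A,nl)→300900; best=5160 via (D,hash)
  {ABCD}: card=2250000; try (A,hash)→62920, (C,hash)→157560, (A,merge)→962440, (C,merge)→2856510, (A,nl)→4505550, (C,nl)→22505160; best=62920 via (A,hash)

62920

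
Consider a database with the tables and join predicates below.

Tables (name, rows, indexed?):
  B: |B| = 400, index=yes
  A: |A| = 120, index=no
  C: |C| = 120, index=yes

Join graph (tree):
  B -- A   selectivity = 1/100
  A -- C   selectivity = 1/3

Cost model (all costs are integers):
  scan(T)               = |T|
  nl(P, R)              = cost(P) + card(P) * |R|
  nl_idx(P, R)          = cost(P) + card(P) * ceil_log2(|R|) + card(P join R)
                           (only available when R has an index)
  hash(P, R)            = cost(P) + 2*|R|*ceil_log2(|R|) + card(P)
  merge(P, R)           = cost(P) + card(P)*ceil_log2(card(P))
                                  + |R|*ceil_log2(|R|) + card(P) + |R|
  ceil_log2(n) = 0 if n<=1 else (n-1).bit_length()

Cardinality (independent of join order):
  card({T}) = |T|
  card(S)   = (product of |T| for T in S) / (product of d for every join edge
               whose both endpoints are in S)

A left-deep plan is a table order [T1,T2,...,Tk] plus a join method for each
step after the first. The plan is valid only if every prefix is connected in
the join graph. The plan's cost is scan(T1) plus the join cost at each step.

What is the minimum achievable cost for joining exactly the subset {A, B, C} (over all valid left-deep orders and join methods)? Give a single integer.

Selinger DP over subsets of {A,B,C}:
  {B}: scan cost=400, card=400
  {A}: scan cost=120, card=120
  {C}: scan cost=120, card=120
  {AB}: card=480; try (B,nl_idx)→1680, (A,hash)→2480, (B,merge)→5080, (A,merge)→5360, (B,hash)→7440, (B,nl)→48120 …(+1); best=1680 via (B,nl_idx)
  {AC}: card=4800; try (C,hash)→1920, (A,hash)→1920, (C,merge)→2040, (A,merge)→2040, (C,nl_idx)→5760, (C,nl)→14520 …(+1); best=1920 via (C,hash)
  {ABC}: card=19200; try (C,hash)→3840, (C,merge)→7440, (B,hash)→13920, (C,nl_idx)→24240, (C,nl)→59280, (B,nl_idx)→64320 …(+2); best=3840 via (C,hash)

3840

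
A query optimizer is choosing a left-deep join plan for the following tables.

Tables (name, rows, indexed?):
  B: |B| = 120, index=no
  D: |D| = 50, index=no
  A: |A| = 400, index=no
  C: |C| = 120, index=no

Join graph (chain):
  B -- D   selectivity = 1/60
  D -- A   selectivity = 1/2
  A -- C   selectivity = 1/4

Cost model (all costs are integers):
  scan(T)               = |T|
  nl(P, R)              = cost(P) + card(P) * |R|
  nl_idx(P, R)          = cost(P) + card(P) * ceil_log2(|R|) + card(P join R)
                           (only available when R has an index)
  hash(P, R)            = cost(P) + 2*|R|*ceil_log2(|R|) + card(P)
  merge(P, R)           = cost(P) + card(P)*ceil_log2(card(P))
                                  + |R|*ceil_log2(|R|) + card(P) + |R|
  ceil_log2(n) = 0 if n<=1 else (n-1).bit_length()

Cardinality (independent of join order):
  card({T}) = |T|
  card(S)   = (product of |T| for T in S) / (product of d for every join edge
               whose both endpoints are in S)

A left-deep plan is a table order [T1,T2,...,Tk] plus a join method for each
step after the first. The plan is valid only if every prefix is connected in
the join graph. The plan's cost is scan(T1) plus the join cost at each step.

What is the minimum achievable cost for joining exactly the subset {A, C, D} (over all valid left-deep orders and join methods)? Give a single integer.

13080

Selinger DP over subsets of {A,C,D}:
  {D}: scan cost=50, card=50
  {A}: scan cost=400, card=400
  {C}: scan cost=120, card=120
  {AD}: card=10000; try (D,hash)→1400, (A,merge)→4400, (D,merge)→4750, (A,hash)→7300, (A,nl)→20050, (D,nl)→20400; best=1400 via (D,hash)
  {AC}: card=12000; try (C,hash)→2480, (A,merge)→5080, (C,merge)→5360, (A,hash)→7440, (A,nl)→48120, (C,nl)→48400; best=2480 via (C,hash)
  {ACD}: card=300000; try (C,hash)→13080, (D,hash)→15080, (C,merge)→152360, (D,merge)→182830, (D,nl)→602480, (C,nl)→1201400; best=13080 via (C,hash)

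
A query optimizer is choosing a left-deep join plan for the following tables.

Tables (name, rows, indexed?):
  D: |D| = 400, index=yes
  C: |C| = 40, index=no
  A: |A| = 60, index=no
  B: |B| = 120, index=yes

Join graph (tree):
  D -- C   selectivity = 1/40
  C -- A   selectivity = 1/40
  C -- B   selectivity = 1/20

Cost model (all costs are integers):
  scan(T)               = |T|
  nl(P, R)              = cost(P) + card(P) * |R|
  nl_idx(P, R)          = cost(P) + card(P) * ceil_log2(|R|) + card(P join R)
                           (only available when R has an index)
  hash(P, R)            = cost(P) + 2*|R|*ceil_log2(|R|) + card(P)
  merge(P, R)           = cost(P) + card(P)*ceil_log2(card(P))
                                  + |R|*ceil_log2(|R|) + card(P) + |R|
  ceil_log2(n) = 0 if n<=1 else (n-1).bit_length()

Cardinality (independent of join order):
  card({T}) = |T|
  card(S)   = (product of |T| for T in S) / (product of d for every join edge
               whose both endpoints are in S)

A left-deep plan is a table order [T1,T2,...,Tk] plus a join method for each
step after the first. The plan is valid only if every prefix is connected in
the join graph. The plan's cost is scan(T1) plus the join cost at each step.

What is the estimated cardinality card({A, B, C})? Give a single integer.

Tables in S: A(60), B(120), C(40)
Edges inside S: C-A(d=40), C-B(d=20)
numerator = 60 * 120 * 40 = 288000
denominator = 40 * 20 = 800
card(S) = 288000 / 800 = 360

360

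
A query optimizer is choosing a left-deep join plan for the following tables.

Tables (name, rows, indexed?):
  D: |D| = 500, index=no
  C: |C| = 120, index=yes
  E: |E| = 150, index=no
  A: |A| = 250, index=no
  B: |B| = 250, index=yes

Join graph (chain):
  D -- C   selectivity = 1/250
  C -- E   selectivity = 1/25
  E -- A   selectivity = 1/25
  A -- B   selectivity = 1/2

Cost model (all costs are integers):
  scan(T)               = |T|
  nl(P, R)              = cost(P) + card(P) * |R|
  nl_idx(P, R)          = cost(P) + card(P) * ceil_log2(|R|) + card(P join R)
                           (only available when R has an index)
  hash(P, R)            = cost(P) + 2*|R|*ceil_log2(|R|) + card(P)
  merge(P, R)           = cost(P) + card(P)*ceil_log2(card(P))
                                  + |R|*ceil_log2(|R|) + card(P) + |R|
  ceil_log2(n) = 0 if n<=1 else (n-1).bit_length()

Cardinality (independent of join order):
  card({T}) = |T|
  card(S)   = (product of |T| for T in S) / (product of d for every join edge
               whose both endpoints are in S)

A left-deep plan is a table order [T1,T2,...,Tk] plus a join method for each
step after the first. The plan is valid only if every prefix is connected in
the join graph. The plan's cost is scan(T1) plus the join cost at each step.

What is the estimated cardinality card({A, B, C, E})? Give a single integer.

900000

Tables in S: A(250), B(250), C(120), E(150)
Edges inside S: C-E(d=25), E-A(d=25), A-B(d=2)
numerator = 250 * 250 * 120 * 150 = 1125000000
denominator = 25 * 25 * 2 = 1250
card(S) = 1125000000 / 1250 = 900000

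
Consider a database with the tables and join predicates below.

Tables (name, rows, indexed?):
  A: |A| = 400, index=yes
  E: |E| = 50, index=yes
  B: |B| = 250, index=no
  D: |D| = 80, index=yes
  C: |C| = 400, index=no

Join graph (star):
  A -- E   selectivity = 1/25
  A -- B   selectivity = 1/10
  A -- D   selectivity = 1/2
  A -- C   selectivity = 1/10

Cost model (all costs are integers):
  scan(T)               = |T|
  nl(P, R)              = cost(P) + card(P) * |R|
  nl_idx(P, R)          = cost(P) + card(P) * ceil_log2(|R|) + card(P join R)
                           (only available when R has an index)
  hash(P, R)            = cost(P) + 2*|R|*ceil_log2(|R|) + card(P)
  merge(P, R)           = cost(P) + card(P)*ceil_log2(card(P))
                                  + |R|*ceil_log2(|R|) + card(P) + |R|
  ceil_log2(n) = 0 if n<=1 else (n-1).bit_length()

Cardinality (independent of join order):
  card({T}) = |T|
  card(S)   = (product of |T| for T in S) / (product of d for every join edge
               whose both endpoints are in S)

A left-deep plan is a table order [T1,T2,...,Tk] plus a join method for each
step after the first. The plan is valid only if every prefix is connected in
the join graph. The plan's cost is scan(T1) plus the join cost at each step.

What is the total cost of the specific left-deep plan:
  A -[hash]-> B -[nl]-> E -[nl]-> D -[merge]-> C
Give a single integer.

18908800

step 1: scan A: cost=400, card=400
step 2: join B via hash
    card(P join B) = 400*250/(10) = 10000
    cost = 400 + 2*250*8 + 400 = 4800
step 3: join E via nl
    card(P join E) = 10000*50/(25) = 20000
    cost = 4800 + 10000*50 = 504800
step 4: join D via nl
    card(P join D) = 20000*80/(2) = 800000
    cost = 504800 + 20000*80 = 2104800
step 5: join C via merge
    card(P join C) = 800000*400/(10) = 32000000
    cost = 2104800 + 800000*20 + 400*9 + 800000 + 400 = 18908800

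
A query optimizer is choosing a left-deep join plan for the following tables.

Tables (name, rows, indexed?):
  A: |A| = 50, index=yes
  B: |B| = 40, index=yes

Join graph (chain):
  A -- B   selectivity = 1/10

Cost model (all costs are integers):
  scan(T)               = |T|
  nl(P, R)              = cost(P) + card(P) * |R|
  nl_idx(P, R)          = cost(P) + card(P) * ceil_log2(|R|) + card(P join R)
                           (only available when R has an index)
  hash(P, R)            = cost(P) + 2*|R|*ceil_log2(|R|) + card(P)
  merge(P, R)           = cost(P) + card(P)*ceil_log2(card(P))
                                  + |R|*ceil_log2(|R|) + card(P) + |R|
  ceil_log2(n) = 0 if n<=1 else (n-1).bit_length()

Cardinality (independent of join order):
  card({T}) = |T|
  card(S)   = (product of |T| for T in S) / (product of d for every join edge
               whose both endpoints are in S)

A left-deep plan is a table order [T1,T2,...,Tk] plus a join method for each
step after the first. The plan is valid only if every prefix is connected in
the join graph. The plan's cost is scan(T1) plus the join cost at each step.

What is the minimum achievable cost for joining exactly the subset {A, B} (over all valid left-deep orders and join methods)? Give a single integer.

480

Selinger DP over subsets of {A,B}:
  {A}: scan cost=50, card=50
  {B}: scan cost=40, card=40
  {AB}: card=200; try (A,nl_idx)→480, (B,nl_idx)→550, (B,hash)→580, (A,merge)→670, (B,merge)→680, (A,hash)→680 …(+2); best=480 via (A,nl_idx)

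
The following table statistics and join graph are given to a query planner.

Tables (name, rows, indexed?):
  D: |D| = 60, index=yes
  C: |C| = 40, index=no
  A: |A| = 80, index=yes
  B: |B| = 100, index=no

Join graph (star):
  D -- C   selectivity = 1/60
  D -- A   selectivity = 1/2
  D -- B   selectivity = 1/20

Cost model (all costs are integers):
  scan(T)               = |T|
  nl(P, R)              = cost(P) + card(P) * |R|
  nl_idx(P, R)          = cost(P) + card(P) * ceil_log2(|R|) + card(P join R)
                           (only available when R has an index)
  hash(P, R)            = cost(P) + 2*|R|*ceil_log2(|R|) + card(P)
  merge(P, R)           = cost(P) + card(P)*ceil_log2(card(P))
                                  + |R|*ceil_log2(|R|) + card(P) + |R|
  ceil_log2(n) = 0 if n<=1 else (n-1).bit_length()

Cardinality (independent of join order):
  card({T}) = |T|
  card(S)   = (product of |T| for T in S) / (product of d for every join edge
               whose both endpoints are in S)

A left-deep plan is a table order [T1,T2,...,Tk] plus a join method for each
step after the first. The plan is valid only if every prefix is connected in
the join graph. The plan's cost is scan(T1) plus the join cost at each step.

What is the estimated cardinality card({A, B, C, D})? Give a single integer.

Tables in S: A(80), B(100), C(40), D(60)
Edges inside S: D-C(d=60), D-A(d=2), D-B(d=20)
numerator = 80 * 100 * 40 * 60 = 19200000
denominator = 60 * 2 * 20 = 2400
card(S) = 19200000 / 2400 = 8000

8000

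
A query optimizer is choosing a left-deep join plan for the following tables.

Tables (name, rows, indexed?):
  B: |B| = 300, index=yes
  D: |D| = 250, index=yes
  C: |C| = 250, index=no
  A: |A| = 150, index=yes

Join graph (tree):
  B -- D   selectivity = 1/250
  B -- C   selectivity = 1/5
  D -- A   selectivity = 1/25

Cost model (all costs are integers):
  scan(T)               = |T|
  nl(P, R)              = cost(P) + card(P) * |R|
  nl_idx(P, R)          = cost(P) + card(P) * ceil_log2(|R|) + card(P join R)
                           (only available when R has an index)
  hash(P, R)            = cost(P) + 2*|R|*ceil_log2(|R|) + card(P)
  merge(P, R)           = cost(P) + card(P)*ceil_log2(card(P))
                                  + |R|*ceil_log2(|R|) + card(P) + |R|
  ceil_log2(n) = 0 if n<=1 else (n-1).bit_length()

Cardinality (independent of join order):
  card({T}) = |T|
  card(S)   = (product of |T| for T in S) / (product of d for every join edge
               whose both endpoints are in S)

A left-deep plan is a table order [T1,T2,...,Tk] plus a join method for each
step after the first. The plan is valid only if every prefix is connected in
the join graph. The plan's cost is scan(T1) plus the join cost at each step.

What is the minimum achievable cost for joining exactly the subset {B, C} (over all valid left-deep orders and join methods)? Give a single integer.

Selinger DP over subsets of {B,C}:
  {B}: scan cost=300, card=300
  {C}: scan cost=250, card=250
  {BC}: card=15000; try (C,hash)→4600, (B,merge)→5500, (C,merge)→5550, (B,hash)→5900, (B,nl_idx)→17500, (B,nl)→75250 …(+1); best=4600 via (C,hash)

4600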